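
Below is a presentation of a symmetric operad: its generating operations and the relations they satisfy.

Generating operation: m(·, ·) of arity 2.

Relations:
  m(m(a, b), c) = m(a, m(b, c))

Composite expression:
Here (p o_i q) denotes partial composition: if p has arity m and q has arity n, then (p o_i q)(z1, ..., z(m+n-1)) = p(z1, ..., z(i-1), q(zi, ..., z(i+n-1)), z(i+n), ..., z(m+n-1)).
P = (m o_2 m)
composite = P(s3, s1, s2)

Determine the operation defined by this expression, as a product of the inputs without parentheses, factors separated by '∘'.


s3 ∘ s1 ∘ s2

Every regrouping of m is equal, so read the s-inputs in written order.
m(s1, s2) linearizes to s1 ∘ s2
m(s3, m(s1, s2)) linearizes to s3 ∘ s1 ∘ s2


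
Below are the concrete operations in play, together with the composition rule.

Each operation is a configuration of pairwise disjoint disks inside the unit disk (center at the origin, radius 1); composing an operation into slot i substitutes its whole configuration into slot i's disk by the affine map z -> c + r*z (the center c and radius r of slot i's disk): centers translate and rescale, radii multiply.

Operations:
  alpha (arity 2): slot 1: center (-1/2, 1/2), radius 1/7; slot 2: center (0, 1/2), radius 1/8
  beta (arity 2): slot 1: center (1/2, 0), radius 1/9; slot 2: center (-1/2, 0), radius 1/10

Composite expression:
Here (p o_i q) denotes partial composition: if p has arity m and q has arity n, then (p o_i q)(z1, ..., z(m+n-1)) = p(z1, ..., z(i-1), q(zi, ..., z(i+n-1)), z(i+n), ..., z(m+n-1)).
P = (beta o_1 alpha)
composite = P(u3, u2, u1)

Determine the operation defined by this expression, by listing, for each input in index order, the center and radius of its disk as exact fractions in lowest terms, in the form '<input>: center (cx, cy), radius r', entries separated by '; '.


Each u-disk chains the slot maps above it in beta; radii multiply.
u3: after 2 affine steps, its disk has center (4/9, 1/18), radius 1/63
u2: after 2 affine steps, its disk has center (1/2, 1/18), radius 1/72
u1: after 1 affine step, its disk has center (-1/2, 0), radius 1/10

u1: center (-1/2, 0), radius 1/10; u2: center (1/2, 1/18), radius 1/72; u3: center (4/9, 1/18), radius 1/63


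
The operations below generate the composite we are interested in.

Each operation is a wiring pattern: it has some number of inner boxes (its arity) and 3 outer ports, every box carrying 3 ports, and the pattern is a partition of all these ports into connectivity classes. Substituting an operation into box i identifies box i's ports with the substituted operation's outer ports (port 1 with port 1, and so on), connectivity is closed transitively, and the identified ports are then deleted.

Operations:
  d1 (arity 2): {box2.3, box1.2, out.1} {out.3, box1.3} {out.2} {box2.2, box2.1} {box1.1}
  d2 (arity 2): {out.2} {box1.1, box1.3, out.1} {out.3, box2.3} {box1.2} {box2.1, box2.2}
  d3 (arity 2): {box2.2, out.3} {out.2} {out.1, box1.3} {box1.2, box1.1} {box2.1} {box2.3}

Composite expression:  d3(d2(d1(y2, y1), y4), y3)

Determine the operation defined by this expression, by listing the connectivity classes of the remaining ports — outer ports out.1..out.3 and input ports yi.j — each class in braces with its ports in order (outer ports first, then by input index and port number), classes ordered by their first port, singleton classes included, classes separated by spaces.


{out.1, y4.3} {out.2} {out.3, y3.2} {y1.1, y1.2} {y1.3, y2.2, y2.3} {y2.1} {y3.1} {y3.3} {y4.1, y4.2}


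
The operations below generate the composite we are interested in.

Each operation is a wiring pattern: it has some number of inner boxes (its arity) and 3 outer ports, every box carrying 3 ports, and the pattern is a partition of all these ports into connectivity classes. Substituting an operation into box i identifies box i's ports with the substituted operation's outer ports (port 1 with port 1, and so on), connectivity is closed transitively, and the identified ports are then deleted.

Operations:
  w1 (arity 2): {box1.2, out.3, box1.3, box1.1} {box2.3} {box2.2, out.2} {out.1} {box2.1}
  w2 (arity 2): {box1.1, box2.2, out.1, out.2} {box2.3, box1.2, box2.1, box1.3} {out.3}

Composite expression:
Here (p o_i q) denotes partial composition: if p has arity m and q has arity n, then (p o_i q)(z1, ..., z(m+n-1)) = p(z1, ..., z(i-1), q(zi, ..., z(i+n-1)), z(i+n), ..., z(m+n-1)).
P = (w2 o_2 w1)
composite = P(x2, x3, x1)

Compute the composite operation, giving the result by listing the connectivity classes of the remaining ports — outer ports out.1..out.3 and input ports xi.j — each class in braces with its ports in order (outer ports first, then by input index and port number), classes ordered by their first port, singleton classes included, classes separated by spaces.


Connectivity passes through glued w2-boundaries; trace each wire chain.
composing w1 on (x3, x1), with out.j its own outer ports: {out.1} {out.2, x1.2} {out.3, x3.1, x3.2, x3.3} {x1.1} {x1.3}
composing w2 on (x2, x3, x1), with out.j its own outer ports: {out.1, out.2, x1.2, x2.1} {out.3} {x1.1} {x1.3} {x2.2, x2.3, x3.1, x3.2, x3.3}

{out.1, out.2, x1.2, x2.1} {out.3} {x1.1} {x1.3} {x2.2, x2.3, x3.1, x3.2, x3.3}


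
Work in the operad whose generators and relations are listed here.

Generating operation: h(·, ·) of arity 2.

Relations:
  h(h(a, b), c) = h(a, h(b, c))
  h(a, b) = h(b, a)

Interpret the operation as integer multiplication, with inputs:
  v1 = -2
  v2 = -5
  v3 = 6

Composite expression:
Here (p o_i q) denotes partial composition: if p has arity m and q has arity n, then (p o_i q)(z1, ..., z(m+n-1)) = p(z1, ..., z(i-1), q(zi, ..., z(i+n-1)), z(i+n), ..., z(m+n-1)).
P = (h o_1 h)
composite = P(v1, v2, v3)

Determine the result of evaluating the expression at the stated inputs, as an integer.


h(v1, v2) = 10
h(h(v1, v2), v3) = 60

60


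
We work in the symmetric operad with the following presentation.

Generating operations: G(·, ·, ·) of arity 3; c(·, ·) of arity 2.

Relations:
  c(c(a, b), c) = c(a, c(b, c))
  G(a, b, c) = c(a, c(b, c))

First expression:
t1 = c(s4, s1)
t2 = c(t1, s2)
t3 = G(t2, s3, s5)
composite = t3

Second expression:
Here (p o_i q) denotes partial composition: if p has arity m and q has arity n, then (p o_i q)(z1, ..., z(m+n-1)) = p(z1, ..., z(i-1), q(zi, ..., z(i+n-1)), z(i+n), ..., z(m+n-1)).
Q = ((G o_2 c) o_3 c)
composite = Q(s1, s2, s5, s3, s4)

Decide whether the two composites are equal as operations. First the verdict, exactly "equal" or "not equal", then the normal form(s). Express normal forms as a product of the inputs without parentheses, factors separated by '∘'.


not equal; the first gives s4 ∘ s1 ∘ s2 ∘ s3 ∘ s5 and the second s1 ∘ s2 ∘ s5 ∘ s3 ∘ s4

The first composite normalizes to s4 ∘ s1 ∘ s2 ∘ s3 ∘ s5
The second composite normalizes to s1 ∘ s2 ∘ s5 ∘ s3 ∘ s4
Different reductions; not equal.


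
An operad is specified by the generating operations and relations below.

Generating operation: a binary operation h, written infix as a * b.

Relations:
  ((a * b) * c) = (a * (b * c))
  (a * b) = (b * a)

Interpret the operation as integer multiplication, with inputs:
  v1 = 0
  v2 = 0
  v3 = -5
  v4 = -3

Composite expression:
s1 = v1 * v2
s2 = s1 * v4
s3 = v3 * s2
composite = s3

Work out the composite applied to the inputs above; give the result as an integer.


0

(v1 * v2) = 0
((v1 * v2) * v4) = 0
(v3 * ((v1 * v2) * v4)) = 0


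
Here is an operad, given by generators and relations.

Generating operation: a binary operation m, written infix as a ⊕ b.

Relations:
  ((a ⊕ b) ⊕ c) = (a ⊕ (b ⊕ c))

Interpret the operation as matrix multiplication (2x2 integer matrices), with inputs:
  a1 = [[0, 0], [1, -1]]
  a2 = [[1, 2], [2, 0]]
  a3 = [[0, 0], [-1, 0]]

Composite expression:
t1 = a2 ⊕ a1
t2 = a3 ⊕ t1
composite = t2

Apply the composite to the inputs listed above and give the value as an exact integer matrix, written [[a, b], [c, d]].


[[0, 0], [-2, 2]]

(a2 ⊕ a1) = [[2, -2], [0, 0]]
(a3 ⊕ (a2 ⊕ a1)) = [[0, 0], [-2, 2]]


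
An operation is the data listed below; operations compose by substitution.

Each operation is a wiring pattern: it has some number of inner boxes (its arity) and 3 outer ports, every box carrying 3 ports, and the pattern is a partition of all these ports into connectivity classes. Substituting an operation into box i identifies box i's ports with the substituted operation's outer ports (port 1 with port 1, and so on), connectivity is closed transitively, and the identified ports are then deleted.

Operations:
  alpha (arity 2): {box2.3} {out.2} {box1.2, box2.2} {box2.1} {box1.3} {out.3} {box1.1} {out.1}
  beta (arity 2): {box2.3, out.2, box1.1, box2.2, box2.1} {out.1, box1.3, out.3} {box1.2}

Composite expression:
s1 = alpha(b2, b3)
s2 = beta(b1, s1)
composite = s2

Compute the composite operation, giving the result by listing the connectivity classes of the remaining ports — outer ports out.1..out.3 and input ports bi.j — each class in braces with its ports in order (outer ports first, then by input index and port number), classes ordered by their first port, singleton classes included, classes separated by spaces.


{out.1, out.3, b1.3} {out.2, b1.1} {b1.2} {b2.1} {b2.2, b3.2} {b2.3} {b3.1} {b3.3}

Reachability decides: close wires over beta-identified ports.
after alpha, the pattern on (b2, b3) reads {out.1} {out.2} {out.3} {b2.1} {b2.2, b3.2} {b2.3} {b3.1} {b3.3} (out.j = its outer ports)
after beta, the pattern on (b1, b2, b3) reads {out.1, out.3, b1.3} {out.2, b1.1} {b1.2} {b2.1} {b2.2, b3.2} {b2.3} {b3.1} {b3.3} (out.j = its outer ports)


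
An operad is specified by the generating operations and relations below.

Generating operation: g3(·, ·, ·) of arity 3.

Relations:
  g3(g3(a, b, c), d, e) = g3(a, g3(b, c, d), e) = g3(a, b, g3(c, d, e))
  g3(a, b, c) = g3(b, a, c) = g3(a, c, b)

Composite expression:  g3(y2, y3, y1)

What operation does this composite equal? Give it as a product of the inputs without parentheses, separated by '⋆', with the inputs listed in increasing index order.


y1 ⋆ y2 ⋆ y3

Both nesting and order wash out for g3; what remains is which y's occur.
g3(y2, y3, y1) linearizes to y2 ⋆ y3 ⋆ y1
reordering the factors by index: y1 ⋆ y2 ⋆ y3


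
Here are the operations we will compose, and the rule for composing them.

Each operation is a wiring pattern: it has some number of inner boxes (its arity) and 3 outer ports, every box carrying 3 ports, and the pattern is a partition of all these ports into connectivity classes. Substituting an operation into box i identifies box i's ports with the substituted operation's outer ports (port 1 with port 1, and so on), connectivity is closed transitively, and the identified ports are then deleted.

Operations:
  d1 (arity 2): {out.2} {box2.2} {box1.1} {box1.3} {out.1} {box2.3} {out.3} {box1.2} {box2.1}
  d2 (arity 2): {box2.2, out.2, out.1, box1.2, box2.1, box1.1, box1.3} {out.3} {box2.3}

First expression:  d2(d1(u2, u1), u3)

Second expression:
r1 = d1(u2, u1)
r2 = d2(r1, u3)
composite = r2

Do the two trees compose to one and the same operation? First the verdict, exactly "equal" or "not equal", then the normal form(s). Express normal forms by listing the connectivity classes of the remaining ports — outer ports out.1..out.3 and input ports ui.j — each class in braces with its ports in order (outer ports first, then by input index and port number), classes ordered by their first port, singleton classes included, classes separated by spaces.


equal; both compose to {out.1, out.2, u3.1, u3.2} {out.3} {u1.1} {u1.2} {u1.3} {u2.1} {u2.2} {u2.3} {u3.3}

The first expression, normalized: {out.1, out.2, u3.1, u3.2} {out.3} {u1.1} {u1.2} {u1.3} {u2.1} {u2.2} {u2.3} {u3.3}
The second expression, normalized: {out.1, out.2, u3.1, u3.2} {out.3} {u1.1} {u1.2} {u1.3} {u2.1} {u2.2} {u2.3} {u3.3}
The forms coincide; equal.


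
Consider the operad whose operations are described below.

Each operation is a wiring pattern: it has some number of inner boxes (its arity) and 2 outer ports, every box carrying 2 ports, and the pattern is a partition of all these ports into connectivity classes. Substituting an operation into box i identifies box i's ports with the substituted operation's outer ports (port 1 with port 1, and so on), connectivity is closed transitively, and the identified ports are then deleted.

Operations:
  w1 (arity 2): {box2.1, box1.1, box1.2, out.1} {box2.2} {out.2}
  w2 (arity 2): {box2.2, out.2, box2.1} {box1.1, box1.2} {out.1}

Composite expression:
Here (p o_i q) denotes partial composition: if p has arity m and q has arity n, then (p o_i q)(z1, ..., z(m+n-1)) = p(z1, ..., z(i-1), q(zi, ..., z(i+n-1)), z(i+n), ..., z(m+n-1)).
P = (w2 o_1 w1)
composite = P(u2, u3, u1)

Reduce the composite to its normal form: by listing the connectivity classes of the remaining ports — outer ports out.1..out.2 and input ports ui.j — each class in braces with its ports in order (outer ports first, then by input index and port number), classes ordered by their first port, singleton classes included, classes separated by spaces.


{out.1} {out.2, u1.1, u1.2} {u2.1, u2.2, u3.1} {u3.2}


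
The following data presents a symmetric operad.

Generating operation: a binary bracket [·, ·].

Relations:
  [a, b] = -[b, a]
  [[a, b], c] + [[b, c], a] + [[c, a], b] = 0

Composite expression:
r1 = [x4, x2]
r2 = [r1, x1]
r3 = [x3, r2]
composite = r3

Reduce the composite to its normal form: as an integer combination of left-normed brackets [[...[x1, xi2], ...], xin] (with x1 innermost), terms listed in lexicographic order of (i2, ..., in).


-[[[x1, x2], x4], x3] + [[[x1, x4], x2], x3]

Expand each bracket as ab - ba; the x1-initial words give the coefficients.
Composite bracket: [x3, [[x4, x2], x1]]
Each bracket splits as ab - ba, giving 8 signed words (2^3 = 8).
Collect the words opening with x1:
  the word x1x2x4x3 carries sign -1 and contributes -[[[x1, x2], x4], x3]
  the word x1x4x2x3 carries sign +1 and contributes +[[[x1, x4], x2], x3]


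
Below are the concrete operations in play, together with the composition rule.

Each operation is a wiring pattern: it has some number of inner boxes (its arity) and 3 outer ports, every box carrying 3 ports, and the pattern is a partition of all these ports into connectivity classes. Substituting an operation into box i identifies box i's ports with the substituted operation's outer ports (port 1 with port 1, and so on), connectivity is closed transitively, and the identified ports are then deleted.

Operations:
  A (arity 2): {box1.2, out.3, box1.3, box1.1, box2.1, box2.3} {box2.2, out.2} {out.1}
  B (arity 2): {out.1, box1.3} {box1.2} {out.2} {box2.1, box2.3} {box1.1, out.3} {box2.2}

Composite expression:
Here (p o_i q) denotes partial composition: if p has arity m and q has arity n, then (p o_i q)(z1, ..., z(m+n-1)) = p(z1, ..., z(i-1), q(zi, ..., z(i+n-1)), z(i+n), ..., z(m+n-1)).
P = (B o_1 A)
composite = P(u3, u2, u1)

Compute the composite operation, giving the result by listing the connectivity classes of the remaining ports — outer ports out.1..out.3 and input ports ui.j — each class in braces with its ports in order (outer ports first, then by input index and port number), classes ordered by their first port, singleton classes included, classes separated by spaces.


{out.1, u2.1, u2.3, u3.1, u3.2, u3.3} {out.2} {out.3} {u1.1, u1.3} {u1.2} {u2.2}

Treat the ports identified at B as solder joints: merge, then drop.
stage A: inputs (u3, u2), connectivity {out.1} {out.2, u2.2} {out.3, u2.1, u2.3, u3.1, u3.2, u3.3}, out.j its boundary
stage B: inputs (u3, u2, u1), connectivity {out.1, u2.1, u2.3, u3.1, u3.2, u3.3} {out.2} {out.3} {u1.1, u1.3} {u1.2} {u2.2}, out.j its boundary


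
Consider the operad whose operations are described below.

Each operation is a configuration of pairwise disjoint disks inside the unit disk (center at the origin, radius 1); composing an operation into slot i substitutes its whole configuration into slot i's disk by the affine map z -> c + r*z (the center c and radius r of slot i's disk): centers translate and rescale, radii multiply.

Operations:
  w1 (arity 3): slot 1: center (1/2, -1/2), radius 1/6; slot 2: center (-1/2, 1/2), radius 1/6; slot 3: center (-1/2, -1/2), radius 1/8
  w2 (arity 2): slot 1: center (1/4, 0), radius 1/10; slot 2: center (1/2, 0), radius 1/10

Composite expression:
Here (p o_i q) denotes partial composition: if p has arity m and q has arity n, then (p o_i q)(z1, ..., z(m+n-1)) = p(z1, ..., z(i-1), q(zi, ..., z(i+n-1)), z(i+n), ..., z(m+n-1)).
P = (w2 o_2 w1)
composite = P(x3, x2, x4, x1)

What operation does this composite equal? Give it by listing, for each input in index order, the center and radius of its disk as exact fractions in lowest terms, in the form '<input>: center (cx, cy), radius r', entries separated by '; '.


x1: center (9/20, -1/20), radius 1/80; x2: center (11/20, -1/20), radius 1/60; x3: center (1/4, 0), radius 1/10; x4: center (9/20, 1/20), radius 1/60

Nesting under w2 composes maps z -> c + r*z down each x-path.
x3: after 1 affine step, its disk has center (1/4, 0), radius 1/10
x2: after 2 affine steps, its disk has center (11/20, -1/20), radius 1/60
x4: after 2 affine steps, its disk has center (9/20, 1/20), radius 1/60
x1: after 2 affine steps, its disk has center (9/20, -1/20), radius 1/80


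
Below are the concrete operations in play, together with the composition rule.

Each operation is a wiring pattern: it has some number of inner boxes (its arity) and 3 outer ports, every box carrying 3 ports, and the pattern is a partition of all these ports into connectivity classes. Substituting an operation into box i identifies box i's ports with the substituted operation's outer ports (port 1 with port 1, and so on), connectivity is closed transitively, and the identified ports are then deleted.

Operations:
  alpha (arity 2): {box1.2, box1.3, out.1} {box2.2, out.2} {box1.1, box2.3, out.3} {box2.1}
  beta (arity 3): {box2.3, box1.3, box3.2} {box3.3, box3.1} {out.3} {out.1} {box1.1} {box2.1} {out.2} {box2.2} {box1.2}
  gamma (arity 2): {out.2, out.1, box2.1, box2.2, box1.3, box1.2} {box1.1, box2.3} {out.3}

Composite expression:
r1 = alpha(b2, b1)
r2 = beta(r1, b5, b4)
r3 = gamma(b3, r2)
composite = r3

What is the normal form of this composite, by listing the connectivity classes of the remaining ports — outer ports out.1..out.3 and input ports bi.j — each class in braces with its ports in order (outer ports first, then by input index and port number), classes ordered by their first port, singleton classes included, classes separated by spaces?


Substituting into gamma glues patterns; closure does the rest.
composing alpha on (b2, b1), with out.j its own outer ports: {out.1, b2.2, b2.3} {out.2, b1.2} {out.3, b1.3, b2.1} {b1.1}
composing beta on (b2, b1, b5, b4), with out.j its own outer ports: {out.1} {out.2} {out.3} {b1.1} {b1.2} {b1.3, b2.1, b4.2, b5.3} {b2.2, b2.3} {b4.1, b4.3} {b5.1} {b5.2}
composing gamma on (b3, b2, b1, b5, b4), with out.j its own outer ports: {out.1, out.2, b3.2, b3.3} {out.3} {b1.1} {b1.2} {b1.3, b2.1, b4.2, b5.3} {b2.2, b2.3} {b3.1} {b4.1, b4.3} {b5.1} {b5.2}

{out.1, out.2, b3.2, b3.3} {out.3} {b1.1} {b1.2} {b1.3, b2.1, b4.2, b5.3} {b2.2, b2.3} {b3.1} {b4.1, b4.3} {b5.1} {b5.2}


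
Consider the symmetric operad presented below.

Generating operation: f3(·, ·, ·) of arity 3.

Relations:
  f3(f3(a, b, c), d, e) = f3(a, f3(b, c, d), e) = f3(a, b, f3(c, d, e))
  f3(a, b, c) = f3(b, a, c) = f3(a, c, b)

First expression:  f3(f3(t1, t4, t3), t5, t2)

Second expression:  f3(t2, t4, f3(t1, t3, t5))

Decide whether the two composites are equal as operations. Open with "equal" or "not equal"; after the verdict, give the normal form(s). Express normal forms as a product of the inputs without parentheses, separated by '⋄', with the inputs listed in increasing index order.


equal; the common form is t1 ⋄ t2 ⋄ t3 ⋄ t4 ⋄ t5

The first expression reduces to t1 ⋄ t2 ⋄ t3 ⋄ t4 ⋄ t5
The second expression reduces to t1 ⋄ t2 ⋄ t3 ⋄ t4 ⋄ t5
The normal forms match — equal.


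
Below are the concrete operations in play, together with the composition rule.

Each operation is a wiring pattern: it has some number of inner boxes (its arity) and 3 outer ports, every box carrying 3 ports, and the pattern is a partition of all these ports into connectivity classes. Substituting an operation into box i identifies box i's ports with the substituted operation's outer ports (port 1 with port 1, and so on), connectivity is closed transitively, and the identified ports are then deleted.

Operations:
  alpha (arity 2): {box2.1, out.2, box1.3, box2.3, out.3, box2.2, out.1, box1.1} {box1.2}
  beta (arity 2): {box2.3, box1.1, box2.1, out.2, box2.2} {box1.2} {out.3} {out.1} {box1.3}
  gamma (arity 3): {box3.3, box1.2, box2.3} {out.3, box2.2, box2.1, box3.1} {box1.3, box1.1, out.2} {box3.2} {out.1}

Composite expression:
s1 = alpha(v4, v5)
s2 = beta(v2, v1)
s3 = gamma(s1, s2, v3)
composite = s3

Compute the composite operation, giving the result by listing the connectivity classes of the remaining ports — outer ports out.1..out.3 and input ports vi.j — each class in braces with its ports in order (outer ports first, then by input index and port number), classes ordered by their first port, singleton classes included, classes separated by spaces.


{out.1} {out.2, v3.3, v4.1, v4.3, v5.1, v5.2, v5.3} {out.3, v1.1, v1.2, v1.3, v2.1, v3.1} {v2.2} {v2.3} {v3.2} {v4.2}

Treat the ports identified at gamma as solder joints: merge, then drop.
through alpha, on inputs (v4, v5): {out.1, out.2, out.3, v4.1, v4.3, v5.1, v5.2, v5.3} {v4.2} (out.j = stage outer ports)
through beta, on inputs (v2, v1): {out.1} {out.2, v1.1, v1.2, v1.3, v2.1} {out.3} {v2.2} {v2.3} (out.j = stage outer ports)
through gamma, on inputs (v4, v5, v2, v1, v3): {out.1} {out.2, v3.3, v4.1, v4.3, v5.1, v5.2, v5.3} {out.3, v1.1, v1.2, v1.3, v2.1, v3.1} {v2.2} {v2.3} {v3.2} {v4.2} (out.j = stage outer ports)


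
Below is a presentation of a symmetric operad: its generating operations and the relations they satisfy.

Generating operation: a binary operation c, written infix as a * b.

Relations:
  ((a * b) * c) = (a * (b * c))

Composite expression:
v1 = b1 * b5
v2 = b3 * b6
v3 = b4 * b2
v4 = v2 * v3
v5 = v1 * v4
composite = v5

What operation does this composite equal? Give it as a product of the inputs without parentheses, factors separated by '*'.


b1 * b5 * b3 * b6 * b4 * b2

The c-tree's shape is irrelevant; the b-reading-order decides.
(b1 * b5) spells out as b1 * b5
(b3 * b6) spells out as b3 * b6
(b4 * b2) spells out as b4 * b2
((b3 * b6) * (b4 * b2)) spells out as b3 * b6 * b4 * b2
((b1 * b5) * ((b3 * b6) * (b4 * b2))) spells out as b1 * b5 * b3 * b6 * b4 * b2


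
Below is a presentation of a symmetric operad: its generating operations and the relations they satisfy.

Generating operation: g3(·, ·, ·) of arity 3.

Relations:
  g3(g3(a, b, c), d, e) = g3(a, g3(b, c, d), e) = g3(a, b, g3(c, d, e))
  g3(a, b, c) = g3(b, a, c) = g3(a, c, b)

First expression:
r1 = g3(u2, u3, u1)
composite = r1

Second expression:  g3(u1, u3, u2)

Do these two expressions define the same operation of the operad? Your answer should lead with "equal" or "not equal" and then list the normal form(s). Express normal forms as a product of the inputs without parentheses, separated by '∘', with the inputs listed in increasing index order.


Reducing the first expression gives u1 ∘ u2 ∘ u3
Reducing the second expression gives u1 ∘ u2 ∘ u3
The normal forms match — equal.

equal: each reduces to u1 ∘ u2 ∘ u3


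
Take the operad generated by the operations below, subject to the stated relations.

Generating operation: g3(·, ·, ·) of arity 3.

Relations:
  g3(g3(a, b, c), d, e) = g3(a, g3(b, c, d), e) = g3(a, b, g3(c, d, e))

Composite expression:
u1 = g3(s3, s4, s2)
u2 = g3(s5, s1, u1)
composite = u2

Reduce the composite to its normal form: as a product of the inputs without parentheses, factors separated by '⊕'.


s5 ⊕ s1 ⊕ s3 ⊕ s4 ⊕ s2

Key point: g3 is associative — brackets drop, the s-order remains.
g3(s3, s4, s2) flattens to s3 ⊕ s4 ⊕ s2
g3(s5, s1, g3(s3, s4, s2)) flattens to s5 ⊕ s1 ⊕ s3 ⊕ s4 ⊕ s2


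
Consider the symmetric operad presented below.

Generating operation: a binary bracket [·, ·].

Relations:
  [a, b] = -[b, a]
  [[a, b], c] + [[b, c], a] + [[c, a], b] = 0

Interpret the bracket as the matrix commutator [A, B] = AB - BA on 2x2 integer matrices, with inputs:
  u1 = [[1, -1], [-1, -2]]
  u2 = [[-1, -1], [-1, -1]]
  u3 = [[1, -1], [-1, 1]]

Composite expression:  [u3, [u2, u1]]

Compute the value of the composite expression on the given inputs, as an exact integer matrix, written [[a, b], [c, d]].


[[6, 0], [0, -6]]


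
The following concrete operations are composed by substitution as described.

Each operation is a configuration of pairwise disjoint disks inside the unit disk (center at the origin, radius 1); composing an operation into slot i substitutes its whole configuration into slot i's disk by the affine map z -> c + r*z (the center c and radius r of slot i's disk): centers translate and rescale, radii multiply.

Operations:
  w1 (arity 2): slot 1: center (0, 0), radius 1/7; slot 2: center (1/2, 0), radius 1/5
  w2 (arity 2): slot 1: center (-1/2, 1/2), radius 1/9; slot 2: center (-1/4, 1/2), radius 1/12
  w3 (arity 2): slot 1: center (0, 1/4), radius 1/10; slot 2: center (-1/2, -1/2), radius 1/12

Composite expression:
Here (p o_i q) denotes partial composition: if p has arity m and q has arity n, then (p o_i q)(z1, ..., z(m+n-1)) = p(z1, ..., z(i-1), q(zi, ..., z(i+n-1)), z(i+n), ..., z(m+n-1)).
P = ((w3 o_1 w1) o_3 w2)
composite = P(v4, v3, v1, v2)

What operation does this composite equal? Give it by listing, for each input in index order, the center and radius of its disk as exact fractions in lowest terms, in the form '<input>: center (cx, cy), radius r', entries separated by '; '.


v1: center (-13/24, -11/24), radius 1/108; v2: center (-25/48, -11/24), radius 1/144; v3: center (1/20, 1/4), radius 1/50; v4: center (0, 1/4), radius 1/70

Affine substitution under w3: radii multiply and v-centers shift.
tracing v4 down its 2-map path: center (0, 1/4), radius 1/70
tracing v3 down its 2-map path: center (1/20, 1/4), radius 1/50
tracing v1 down its 2-map path: center (-13/24, -11/24), radius 1/108
tracing v2 down its 2-map path: center (-25/48, -11/24), radius 1/144


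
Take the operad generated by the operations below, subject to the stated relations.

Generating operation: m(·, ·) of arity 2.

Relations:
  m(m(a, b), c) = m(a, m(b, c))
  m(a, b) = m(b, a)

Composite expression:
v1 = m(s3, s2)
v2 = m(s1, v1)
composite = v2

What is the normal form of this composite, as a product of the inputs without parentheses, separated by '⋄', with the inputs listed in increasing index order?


s1 ⋄ s2 ⋄ s3


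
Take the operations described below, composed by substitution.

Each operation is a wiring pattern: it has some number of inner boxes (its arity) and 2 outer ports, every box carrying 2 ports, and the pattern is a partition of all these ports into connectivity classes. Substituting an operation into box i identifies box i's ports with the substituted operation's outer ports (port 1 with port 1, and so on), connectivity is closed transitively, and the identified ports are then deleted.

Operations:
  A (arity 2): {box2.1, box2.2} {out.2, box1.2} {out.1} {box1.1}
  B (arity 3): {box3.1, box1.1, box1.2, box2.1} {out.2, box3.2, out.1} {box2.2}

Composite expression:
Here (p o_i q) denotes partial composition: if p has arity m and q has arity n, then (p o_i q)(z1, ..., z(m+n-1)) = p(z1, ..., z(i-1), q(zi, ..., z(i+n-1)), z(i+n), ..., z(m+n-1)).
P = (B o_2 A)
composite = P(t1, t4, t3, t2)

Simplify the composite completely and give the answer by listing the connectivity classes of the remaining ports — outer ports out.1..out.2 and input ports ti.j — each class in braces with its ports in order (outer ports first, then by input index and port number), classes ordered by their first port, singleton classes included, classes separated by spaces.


Substituting into B glues patterns; closure does the rest.
stage A: inputs (t4, t3), connectivity {out.1} {out.2, t4.2} {t3.1, t3.2} {t4.1}, out.j its boundary
stage B: inputs (t1, t4, t3, t2), connectivity {out.1, out.2, t2.2} {t1.1, t1.2, t2.1} {t3.1, t3.2} {t4.1} {t4.2}, out.j its boundary

{out.1, out.2, t2.2} {t1.1, t1.2, t2.1} {t3.1, t3.2} {t4.1} {t4.2}


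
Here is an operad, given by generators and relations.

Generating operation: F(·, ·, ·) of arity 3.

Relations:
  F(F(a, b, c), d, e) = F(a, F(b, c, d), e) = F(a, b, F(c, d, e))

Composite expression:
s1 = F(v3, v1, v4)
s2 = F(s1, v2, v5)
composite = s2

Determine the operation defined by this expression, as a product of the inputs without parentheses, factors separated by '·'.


v3 · v1 · v4 · v2 · v5

Under associativity of F, the answer is the v's in reading order.
F(v3, v1, v4) reduces to v3 · v1 · v4
F(F(v3, v1, v4), v2, v5) reduces to v3 · v1 · v4 · v2 · v5


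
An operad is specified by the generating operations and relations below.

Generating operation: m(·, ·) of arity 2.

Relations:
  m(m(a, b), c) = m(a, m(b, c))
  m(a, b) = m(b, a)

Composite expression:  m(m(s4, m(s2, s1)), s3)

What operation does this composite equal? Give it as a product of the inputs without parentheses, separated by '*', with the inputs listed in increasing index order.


s1 * s2 * s3 * s4

Reordering under m is free, so list the s-inputs canonically.
m(s2, s1) flattens to s2 * s1
m(s4, m(s2, s1)) flattens to s4 * s2 * s1
m(m(s4, m(s2, s1)), s3) flattens to s4 * s2 * s1 * s3
sorting the factors by input index: s1 * s2 * s3 * s4


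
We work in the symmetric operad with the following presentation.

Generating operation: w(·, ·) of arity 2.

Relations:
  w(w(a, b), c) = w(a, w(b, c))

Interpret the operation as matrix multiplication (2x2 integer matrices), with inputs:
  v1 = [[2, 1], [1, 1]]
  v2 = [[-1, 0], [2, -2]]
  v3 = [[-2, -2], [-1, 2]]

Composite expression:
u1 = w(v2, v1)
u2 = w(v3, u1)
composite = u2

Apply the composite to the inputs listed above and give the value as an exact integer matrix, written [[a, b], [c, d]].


[[0, 2], [6, 1]]


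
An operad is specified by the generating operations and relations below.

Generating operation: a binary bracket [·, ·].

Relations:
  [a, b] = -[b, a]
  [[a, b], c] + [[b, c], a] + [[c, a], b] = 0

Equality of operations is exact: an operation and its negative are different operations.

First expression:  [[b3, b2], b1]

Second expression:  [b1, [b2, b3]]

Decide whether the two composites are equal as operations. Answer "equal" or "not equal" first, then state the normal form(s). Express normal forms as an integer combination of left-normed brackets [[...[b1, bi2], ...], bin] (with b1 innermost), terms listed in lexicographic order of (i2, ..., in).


equal — both sides give [[b1, b2], b3] - [[b1, b3], b2]


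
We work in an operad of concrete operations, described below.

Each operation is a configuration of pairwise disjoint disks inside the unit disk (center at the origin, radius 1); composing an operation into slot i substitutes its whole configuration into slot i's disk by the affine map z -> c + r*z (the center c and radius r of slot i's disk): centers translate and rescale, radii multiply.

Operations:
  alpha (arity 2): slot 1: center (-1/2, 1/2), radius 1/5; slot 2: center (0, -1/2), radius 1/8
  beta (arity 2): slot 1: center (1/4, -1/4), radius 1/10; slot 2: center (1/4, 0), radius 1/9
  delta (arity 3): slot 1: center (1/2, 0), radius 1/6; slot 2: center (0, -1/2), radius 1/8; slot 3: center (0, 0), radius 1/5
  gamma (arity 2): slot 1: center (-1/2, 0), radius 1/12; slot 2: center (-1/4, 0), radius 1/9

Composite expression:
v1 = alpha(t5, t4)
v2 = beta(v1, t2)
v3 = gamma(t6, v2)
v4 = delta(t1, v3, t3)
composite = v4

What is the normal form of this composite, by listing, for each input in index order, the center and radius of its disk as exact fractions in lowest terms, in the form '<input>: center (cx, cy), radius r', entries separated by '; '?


t1: center (1/2, 0), radius 1/6; t2: center (-1/36, -1/2), radius 1/648; t3: center (0, 0), radius 1/5; t4: center (-1/36, -121/240), radius 1/5760; t5: center (-41/1440, -181/360), radius 1/3600; t6: center (-1/16, -1/2), radius 1/96

Follow each t-input down from delta: c' goes to c + r*c', radius to r*r'.
input t1: applying the 1 nested substitution gives center (1/2, 0), radius 1/6
input t6: applying the 2 nested substitutions gives center (-1/16, -1/2), radius 1/96
input t5: applying the 4 nested substitutions gives center (-41/1440, -181/360), radius 1/3600
input t4: applying the 4 nested substitutions gives center (-1/36, -121/240), radius 1/5760
input t2: applying the 3 nested substitutions gives center (-1/36, -1/2), radius 1/648
input t3: applying the 1 nested substitution gives center (0, 0), radius 1/5


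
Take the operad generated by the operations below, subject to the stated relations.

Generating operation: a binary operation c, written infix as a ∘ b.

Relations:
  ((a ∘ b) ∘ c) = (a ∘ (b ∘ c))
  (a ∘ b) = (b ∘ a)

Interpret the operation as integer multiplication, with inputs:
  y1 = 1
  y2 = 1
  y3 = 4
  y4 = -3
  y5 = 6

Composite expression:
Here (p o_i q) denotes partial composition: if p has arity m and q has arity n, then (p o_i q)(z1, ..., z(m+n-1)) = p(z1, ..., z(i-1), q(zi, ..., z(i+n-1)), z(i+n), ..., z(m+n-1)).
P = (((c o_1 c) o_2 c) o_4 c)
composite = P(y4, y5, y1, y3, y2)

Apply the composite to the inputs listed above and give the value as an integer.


-72


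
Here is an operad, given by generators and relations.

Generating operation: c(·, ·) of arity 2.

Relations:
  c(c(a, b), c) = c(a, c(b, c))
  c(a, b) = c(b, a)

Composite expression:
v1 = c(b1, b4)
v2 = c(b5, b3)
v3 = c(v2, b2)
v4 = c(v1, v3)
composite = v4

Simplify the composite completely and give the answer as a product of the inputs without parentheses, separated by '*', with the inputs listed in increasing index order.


b1 * b2 * b3 * b4 * b5


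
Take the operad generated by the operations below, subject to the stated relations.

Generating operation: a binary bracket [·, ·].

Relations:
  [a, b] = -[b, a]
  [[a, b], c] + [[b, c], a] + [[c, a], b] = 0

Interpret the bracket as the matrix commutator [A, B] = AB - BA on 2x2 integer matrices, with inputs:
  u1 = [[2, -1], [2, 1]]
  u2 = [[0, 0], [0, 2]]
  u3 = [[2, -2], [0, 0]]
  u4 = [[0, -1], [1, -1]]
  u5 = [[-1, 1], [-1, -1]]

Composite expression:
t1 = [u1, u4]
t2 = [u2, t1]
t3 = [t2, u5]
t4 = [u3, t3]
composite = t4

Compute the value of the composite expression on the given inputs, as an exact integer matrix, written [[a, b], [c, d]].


[[0, -8], [0, 0]]

[u1, u4] = [[1, 0], [1, -1]]
[u2, [u1, u4]] = [[0, 0], [2, 0]]
[[u2, [u1, u4]], u5] = [[-2, 0], [0, 2]]
[u3, [[u2, [u1, u4]], u5]] = [[0, -8], [0, 0]]


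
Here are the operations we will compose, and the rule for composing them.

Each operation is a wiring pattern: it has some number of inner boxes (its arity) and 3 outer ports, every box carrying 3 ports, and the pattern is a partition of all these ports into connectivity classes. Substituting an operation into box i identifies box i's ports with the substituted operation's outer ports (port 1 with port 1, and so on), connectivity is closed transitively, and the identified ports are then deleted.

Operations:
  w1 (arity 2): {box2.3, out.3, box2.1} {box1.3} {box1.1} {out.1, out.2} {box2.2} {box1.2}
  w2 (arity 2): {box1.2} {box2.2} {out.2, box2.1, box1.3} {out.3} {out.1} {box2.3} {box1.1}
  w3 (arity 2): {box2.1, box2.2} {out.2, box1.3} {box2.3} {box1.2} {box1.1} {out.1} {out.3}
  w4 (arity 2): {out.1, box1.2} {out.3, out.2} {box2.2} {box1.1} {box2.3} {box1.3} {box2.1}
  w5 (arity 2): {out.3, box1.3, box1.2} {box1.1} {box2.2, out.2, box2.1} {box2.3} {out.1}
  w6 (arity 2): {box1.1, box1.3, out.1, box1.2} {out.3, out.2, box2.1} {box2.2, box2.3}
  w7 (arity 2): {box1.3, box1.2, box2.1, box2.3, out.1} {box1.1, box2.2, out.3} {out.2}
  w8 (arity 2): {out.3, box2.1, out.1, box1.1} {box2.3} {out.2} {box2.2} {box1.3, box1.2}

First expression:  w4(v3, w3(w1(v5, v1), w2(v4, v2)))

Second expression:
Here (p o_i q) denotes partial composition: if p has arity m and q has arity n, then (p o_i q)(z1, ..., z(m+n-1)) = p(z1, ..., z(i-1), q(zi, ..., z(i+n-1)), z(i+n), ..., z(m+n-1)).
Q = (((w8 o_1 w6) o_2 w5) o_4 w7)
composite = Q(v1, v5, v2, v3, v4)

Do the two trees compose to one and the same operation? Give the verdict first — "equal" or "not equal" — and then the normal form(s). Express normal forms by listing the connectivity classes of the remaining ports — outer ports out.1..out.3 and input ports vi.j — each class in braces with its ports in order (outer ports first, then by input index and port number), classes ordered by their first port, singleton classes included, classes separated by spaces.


not equal — first {out.1, v3.2} {out.2, out.3} {v1.1, v1.3} {v1.2} {v2.1, v4.3} {v2.2} {v2.3} {v3.1} {v3.3} {v4.1} {v4.2} {v5.1} {v5.2} {v5.3}, second {out.1, out.3, v1.1, v1.2, v1.3, v3.2, v3.3, v4.1, v4.3} {out.2} {v2.1, v2.2, v5.2, v5.3} {v2.3} {v3.1, v4.2} {v5.1}

Normal form of the first expression: {out.1, v3.2} {out.2, out.3} {v1.1, v1.3} {v1.2} {v2.1, v4.3} {v2.2} {v2.3} {v3.1} {v3.3} {v4.1} {v4.2} {v5.1} {v5.2} {v5.3}
Normal form of the second expression: {out.1, out.3, v1.1, v1.2, v1.3, v3.2, v3.3, v4.1, v4.3} {out.2} {v2.1, v2.2, v5.2, v5.3} {v2.3} {v3.1, v4.2} {v5.1}
No match — not equal.


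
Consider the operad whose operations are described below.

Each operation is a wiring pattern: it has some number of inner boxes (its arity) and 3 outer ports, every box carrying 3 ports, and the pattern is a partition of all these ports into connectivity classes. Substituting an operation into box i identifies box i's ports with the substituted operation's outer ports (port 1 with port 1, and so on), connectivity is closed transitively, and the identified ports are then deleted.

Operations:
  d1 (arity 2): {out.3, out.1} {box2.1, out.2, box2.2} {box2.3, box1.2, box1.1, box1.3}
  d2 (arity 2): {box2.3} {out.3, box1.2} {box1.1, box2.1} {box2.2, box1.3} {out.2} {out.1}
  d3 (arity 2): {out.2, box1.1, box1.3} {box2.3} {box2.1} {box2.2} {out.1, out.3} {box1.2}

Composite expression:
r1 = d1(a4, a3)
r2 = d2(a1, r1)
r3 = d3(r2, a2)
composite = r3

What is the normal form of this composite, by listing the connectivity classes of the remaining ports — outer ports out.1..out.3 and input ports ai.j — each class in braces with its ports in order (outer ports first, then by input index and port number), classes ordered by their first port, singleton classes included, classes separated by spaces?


Connectivity passes through glued d3-boundaries; trace each wire chain.
through d1, on inputs (a4, a3): {out.1, out.3} {out.2, a3.1, a3.2} {a3.3, a4.1, a4.2, a4.3} (out.j = stage outer ports)
through d2, on inputs (a1, a4, a3): {out.1} {out.2} {out.3, a1.2} {a1.1} {a1.3, a3.1, a3.2} {a3.3, a4.1, a4.2, a4.3} (out.j = stage outer ports)
through d3, on inputs (a1, a4, a3, a2): {out.1, out.3} {out.2, a1.2} {a1.1} {a1.3, a3.1, a3.2} {a2.1} {a2.2} {a2.3} {a3.3, a4.1, a4.2, a4.3} (out.j = stage outer ports)

{out.1, out.3} {out.2, a1.2} {a1.1} {a1.3, a3.1, a3.2} {a2.1} {a2.2} {a2.3} {a3.3, a4.1, a4.2, a4.3}


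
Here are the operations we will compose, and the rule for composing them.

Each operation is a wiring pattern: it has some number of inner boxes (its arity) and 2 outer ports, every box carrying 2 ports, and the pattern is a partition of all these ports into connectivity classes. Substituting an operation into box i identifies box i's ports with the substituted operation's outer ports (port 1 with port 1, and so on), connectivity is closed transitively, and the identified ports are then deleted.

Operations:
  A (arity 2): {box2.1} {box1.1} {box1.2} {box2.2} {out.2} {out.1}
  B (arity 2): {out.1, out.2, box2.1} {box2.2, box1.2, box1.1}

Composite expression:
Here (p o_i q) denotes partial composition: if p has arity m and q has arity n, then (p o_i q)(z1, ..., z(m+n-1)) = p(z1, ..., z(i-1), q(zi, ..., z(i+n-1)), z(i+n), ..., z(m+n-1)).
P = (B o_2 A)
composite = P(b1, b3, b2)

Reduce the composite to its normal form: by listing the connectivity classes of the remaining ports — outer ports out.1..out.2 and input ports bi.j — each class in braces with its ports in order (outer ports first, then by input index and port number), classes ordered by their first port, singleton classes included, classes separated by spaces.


{out.1, out.2} {b1.1, b1.2} {b2.1} {b2.2} {b3.1} {b3.2}

Reachability decides: close wires over B-identified ports.
A over (b3, b2) gives {out.1} {out.2} {b2.1} {b2.2} {b3.1} {b3.2}, out.j being that stage's outer ports
B over (b1, b3, b2) gives {out.1, out.2} {b1.1, b1.2} {b2.1} {b2.2} {b3.1} {b3.2}, out.j being that stage's outer ports
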